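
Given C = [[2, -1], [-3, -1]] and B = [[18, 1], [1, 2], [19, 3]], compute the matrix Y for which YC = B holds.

Y = [[3, -4], [-1, -1], [2, -5]]

Right-multiplying both sides by C⁻¹ gives Y = BC⁻¹.
det C = -5, so C⁻¹ = [[1/5, -1/5], [-3/5, -2/5]].
Y = BC⁻¹ = [[18, 1], [1, 2], [19, 3]] · [[1/5, -1/5], [-3/5, -2/5]] = [[3, -4], [-1, -1], [2, -5]].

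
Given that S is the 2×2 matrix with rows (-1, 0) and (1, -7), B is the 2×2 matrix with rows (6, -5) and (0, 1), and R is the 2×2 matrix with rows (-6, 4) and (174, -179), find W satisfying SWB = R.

Isolating W: multiply by S⁻¹ from the left and B⁻¹ from the right, so W = S⁻¹RB⁻¹.
S has determinant 7; S⁻¹ = [[-1, 0], [-1/7, -1/7]].
det B = 6; the adjugate gives B⁻¹ = [[1/6, 5/6], [0, 1]].
S⁻¹R = [[6, -4], [-24, 25]].
W = (S⁻¹R)B⁻¹ = [[1, 1], [-4, 5]].

W = [[1, 1], [-4, 5]]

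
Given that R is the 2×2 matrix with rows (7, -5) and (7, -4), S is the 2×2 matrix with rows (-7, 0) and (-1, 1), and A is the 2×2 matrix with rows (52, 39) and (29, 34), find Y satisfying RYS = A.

Y = [[1, 2], [4, -5]]

Left-multiply by R⁻¹ and right-multiply by S⁻¹: Y = R⁻¹AS⁻¹.
det R = 7, so R⁻¹ = [[-4/7, 5/7], [-1, 1]].
S has determinant -7; S⁻¹ = [[-1/7, 0], [-1/7, 1]].
R⁻¹A = [[-9, 2], [-23, -5]].
Y = (R⁻¹A)S⁻¹ = [[1, 2], [4, -5]].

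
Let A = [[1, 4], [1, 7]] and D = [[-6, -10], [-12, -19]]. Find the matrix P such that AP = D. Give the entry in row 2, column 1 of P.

-2

Since A multiplies P on the left, P = A⁻¹D.
det A = 3, so A⁻¹ = [[7/3, -4/3], [-1/3, 1/3]].
P = A⁻¹D = [[7/3, -4/3], [-1/3, 1/3]] · [[-6, -10], [-12, -19]] = [[2, 2], [-2, -3]].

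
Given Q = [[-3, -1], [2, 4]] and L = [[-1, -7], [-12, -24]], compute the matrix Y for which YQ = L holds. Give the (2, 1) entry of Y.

Since Q sits to the right of Y, Y = LQ⁻¹.
det Q = -10; the adjugate gives Q⁻¹ = [[-2/5, -1/10], [1/5, 3/10]].
Y = LQ⁻¹ = [[-1, -7], [-12, -24]] · [[-2/5, -1/10], [1/5, 3/10]] = [[-1, -2], [0, -6]].

0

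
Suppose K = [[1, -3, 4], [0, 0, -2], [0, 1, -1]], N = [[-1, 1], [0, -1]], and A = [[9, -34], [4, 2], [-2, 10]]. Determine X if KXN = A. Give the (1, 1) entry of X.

Isolating X: multiply by K⁻¹ from the left and N⁻¹ from the right, so X = K⁻¹AN⁻¹.
det K = 2; the adjugate gives K⁻¹ = [[1, 1/2, 3], [0, -1/2, 1], [0, -1/2, 0]].
det N = 1; the adjugate gives N⁻¹ = [[-1, -1], [0, -1]].
K⁻¹A = [[5, -3], [-4, 9], [-2, -1]].
X = (K⁻¹A)N⁻¹ = [[-5, -2], [4, -5], [2, 3]].

-5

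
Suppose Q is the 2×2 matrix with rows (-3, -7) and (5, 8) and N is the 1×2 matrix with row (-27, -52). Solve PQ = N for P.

Right-multiplying both sides by Q⁻¹ gives P = NQ⁻¹.
det Q = 11; the adjugate gives Q⁻¹ = [[8/11, 7/11], [-5/11, -3/11]].
P = NQ⁻¹ = [[-27, -52]] · [[8/11, 7/11], [-5/11, -3/11]] = [[4, -3]].

P = [[4, -3]]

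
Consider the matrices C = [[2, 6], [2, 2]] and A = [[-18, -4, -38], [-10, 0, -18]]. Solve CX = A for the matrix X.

C is on the left of X, so left-multiply by C⁻¹: X = C⁻¹A.
det C = -8, so C⁻¹ = [[-1/4, 3/4], [1/4, -1/4]].
X = C⁻¹A = [[-1/4, 3/4], [1/4, -1/4]] · [[-18, -4, -38], [-10, 0, -18]] = [[-3, 1, -4], [-2, -1, -5]].

X = [[-3, 1, -4], [-2, -1, -5]]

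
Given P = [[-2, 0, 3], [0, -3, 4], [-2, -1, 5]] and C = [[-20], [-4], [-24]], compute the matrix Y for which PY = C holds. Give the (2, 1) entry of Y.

P is on the left of Y, so left-multiply by P⁻¹: Y = P⁻¹C.
det P = 4; the adjugate gives P⁻¹ = [[-11/4, -3/4, 9/4], [-2, -1, 2], [-3/2, -1/2, 3/2]].
Y = P⁻¹C = [[-11/4, -3/4, 9/4], [-2, -1, 2], [-3/2, -1/2, 3/2]] · [[-20], [-4], [-24]] = [[4], [-4], [-4]].

-4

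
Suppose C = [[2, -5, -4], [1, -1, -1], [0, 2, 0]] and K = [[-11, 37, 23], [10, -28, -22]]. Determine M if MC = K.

M = [[-6, 1, 4], [6, -2, 0]]

Since C sits to the right of M, M = KC⁻¹.
det C = -4; the adjugate gives C⁻¹ = [[-1/2, 2, -1/4], [0, 0, 1/2], [-1/2, 1, -3/4]].
M = KC⁻¹ = [[-11, 37, 23], [10, -28, -22]] · [[-1/2, 2, -1/4], [0, 0, 1/2], [-1/2, 1, -3/4]] = [[-6, 1, 4], [6, -2, 0]].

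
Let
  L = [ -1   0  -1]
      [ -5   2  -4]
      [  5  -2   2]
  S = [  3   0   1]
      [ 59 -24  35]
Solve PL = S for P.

P = [[-3, 1, 1], [1, -6, 6]]

L is on the right of P, so right-multiply by L⁻¹: P = SL⁻¹.
det L = 4, so L⁻¹ = [[-1, 1/2, 1/2], [-5/2, 3/4, 1/4], [0, -1/2, -1/2]].
P = SL⁻¹ = [[3, 0, 1], [59, -24, 35]] · [[-1, 1/2, 1/2], [-5/2, 3/4, 1/4], [0, -1/2, -1/2]] = [[-3, 1, 1], [1, -6, 6]].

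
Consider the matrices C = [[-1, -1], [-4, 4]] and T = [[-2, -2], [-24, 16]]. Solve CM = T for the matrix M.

C is on the left of M, so left-multiply by C⁻¹: M = C⁻¹T.
det C = -8, so C⁻¹ = [[-1/2, -1/8], [-1/2, 1/8]].
M = C⁻¹T = [[-1/2, -1/8], [-1/2, 1/8]] · [[-2, -2], [-24, 16]] = [[4, -1], [-2, 3]].

M = [[4, -1], [-2, 3]]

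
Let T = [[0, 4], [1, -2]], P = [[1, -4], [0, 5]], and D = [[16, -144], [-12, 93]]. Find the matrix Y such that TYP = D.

Isolating Y: multiply by T⁻¹ from the left and P⁻¹ from the right, so Y = T⁻¹DP⁻¹.
det T = -4; the adjugate gives T⁻¹ = [[1/2, 1], [1/4, 0]].
det P = 5; the adjugate gives P⁻¹ = [[1, 4/5], [0, 1/5]].
T⁻¹D = [[-4, 21], [4, -36]].
Y = (T⁻¹D)P⁻¹ = [[-4, 1], [4, -4]].

Y = [[-4, 1], [4, -4]]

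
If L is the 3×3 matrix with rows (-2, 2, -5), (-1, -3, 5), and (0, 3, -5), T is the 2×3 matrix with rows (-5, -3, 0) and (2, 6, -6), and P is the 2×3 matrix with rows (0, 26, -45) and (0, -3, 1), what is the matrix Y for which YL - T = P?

Y = [[4, -3, 2], [0, -2, -1]]

YL = P + T = [[-5, 23, -45], [2, 3, -5]].
Since L sits to the right of Y, Y = (P + T)L⁻¹.
det L = 5, so L⁻¹ = [[0, -1, -1], [-1, 2, 3], [-3/5, 6/5, 8/5]].
Y = (P + T)L⁻¹ = [[4, -3, 2], [0, -2, -1]].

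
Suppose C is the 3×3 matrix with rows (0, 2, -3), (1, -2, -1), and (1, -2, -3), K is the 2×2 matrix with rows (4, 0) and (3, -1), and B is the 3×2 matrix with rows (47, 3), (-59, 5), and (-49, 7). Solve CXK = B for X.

X = [[-5, -4], [4, 0], [-2, 1]]

Isolating X: multiply by C⁻¹ from the left and K⁻¹ from the right, so X = C⁻¹BK⁻¹.
det C = 4; the adjugate gives C⁻¹ = [[1, 3, -2], [1/2, 3/4, -3/4], [0, 1/2, -1/2]].
det K = -4, so K⁻¹ = [[1/4, 0], [3/4, -1]].
C⁻¹B = [[-32, 4], [16, 0], [-5, -1]].
X = (C⁻¹B)K⁻¹ = [[-5, -4], [4, 0], [-2, 1]].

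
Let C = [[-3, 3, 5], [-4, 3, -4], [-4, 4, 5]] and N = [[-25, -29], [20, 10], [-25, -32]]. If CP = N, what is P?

P = [[0, -3], [0, -6], [-5, -4]]

C is on the left of P, so left-multiply by C⁻¹: P = C⁻¹N.
C has determinant -5; C⁻¹ = [[-31/5, -1, 27/5], [-36/5, -1, 32/5], [4/5, 0, -3/5]].
P = C⁻¹N = [[-31/5, -1, 27/5], [-36/5, -1, 32/5], [4/5, 0, -3/5]] · [[-25, -29], [20, 10], [-25, -32]] = [[0, -3], [0, -6], [-5, -4]].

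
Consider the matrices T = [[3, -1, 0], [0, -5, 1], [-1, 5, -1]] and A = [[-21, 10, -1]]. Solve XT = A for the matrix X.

X = [[-5, 5, 6]]

Since T sits to the right of X, X = AT⁻¹.
T has determinant 1; T⁻¹ = [[0, -1, -1], [-1, -3, -3], [-5, -14, -15]].
X = AT⁻¹ = [[-21, 10, -1]] · [[0, -1, -1], [-1, -3, -3], [-5, -14, -15]] = [[-5, 5, 6]].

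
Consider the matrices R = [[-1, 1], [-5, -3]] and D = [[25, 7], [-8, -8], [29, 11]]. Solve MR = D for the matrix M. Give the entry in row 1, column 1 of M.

-5

R is on the right of M, so right-multiply by R⁻¹: M = DR⁻¹.
det R = 8; the adjugate gives R⁻¹ = [[-3/8, -1/8], [5/8, -1/8]].
M = DR⁻¹ = [[25, 7], [-8, -8], [29, 11]] · [[-3/8, -1/8], [5/8, -1/8]] = [[-5, -4], [-2, 2], [-4, -5]].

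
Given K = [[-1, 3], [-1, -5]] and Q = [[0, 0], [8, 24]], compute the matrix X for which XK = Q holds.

Right-multiplying both sides by K⁻¹ gives X = QK⁻¹.
K has determinant 8; K⁻¹ = [[-5/8, -3/8], [1/8, -1/8]].
X = QK⁻¹ = [[0, 0], [8, 24]] · [[-5/8, -3/8], [1/8, -1/8]] = [[0, 0], [-2, -6]].

X = [[0, 0], [-2, -6]]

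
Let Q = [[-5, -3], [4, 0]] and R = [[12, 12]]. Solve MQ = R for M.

Since Q sits to the right of M, M = RQ⁻¹.
Q has determinant 12; Q⁻¹ = [[0, 1/4], [-1/3, -5/12]].
M = RQ⁻¹ = [[12, 12]] · [[0, 1/4], [-1/3, -5/12]] = [[-4, -2]].

M = [[-4, -2]]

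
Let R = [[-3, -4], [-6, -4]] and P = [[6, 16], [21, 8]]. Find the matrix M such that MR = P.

M = [[-6, 2], [3, -5]]

R is on the right of M, so right-multiply by R⁻¹: M = PR⁻¹.
det R = -12, so R⁻¹ = [[1/3, -1/3], [-1/2, 1/4]].
M = PR⁻¹ = [[6, 16], [21, 8]] · [[1/3, -1/3], [-1/2, 1/4]] = [[-6, 2], [3, -5]].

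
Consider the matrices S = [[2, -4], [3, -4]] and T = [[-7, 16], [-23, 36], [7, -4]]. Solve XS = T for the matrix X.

S is on the right of X, so right-multiply by S⁻¹: X = TS⁻¹.
S has determinant 4; S⁻¹ = [[-1, 1], [-3/4, 1/2]].
X = TS⁻¹ = [[-7, 16], [-23, 36], [7, -4]] · [[-1, 1], [-3/4, 1/2]] = [[-5, 1], [-4, -5], [-4, 5]].

X = [[-5, 1], [-4, -5], [-4, 5]]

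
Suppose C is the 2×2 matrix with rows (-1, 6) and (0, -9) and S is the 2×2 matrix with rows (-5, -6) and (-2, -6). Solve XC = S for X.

X = [[5, 4], [2, 2]]

C is on the right of X, so right-multiply by C⁻¹: X = SC⁻¹.
det C = 9; the adjugate gives C⁻¹ = [[-1, -2/3], [0, -1/9]].
X = SC⁻¹ = [[-5, -6], [-2, -6]] · [[-1, -2/3], [0, -1/9]] = [[5, 4], [2, 2]].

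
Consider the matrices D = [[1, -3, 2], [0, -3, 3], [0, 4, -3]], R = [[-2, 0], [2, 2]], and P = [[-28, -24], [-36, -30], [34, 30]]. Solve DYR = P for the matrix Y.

Isolating Y: multiply by D⁻¹ from the left and R⁻¹ from the right, so Y = D⁻¹PR⁻¹.
det D = -3, so D⁻¹ = [[1, 1/3, 1], [0, 1, 1], [0, 4/3, 1]].
det R = -4; the adjugate gives R⁻¹ = [[-1/2, 0], [1/2, 1/2]].
D⁻¹P = [[-6, -4], [-2, 0], [-14, -10]].
Y = (D⁻¹P)R⁻¹ = [[1, -2], [1, 0], [2, -5]].

Y = [[1, -2], [1, 0], [2, -5]]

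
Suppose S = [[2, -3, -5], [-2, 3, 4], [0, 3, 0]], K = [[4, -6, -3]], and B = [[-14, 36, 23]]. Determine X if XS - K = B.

X = [[0, 5, 5]]

XS = B + K = [[-10, 30, 20]].
Right-multiplying both sides by S⁻¹ gives X = (B + K)S⁻¹.
det S = 6; the adjugate gives S⁻¹ = [[-2, -5/2, 1/2], [0, 0, 1/3], [-1, -1, 0]].
X = (B + K)S⁻¹ = [[0, 5, 5]].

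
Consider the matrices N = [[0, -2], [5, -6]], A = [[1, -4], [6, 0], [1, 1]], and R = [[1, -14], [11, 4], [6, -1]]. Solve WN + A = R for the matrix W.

WN = R − A = [[0, -10], [5, 4], [5, -2]].
Since N sits to the right of W, W = (R − A)N⁻¹.
N has determinant 10; N⁻¹ = [[-3/5, 1/5], [-1/2, 0]].
W = (R − A)N⁻¹ = [[5, 0], [-5, 1], [-2, 1]].

W = [[5, 0], [-5, 1], [-2, 1]]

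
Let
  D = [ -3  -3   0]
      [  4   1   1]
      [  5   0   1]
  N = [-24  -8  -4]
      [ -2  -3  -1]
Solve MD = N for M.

M = [[2, -2, -2], [0, -3, 2]]

D is on the right of M, so right-multiply by D⁻¹: M = ND⁻¹.
det D = -6, so D⁻¹ = [[-1/6, -1/2, 1/2], [-1/6, 1/2, -1/2], [5/6, 5/2, -3/2]].
M = ND⁻¹ = [[-24, -8, -4], [-2, -3, -1]] · [[-1/6, -1/2, 1/2], [-1/6, 1/2, -1/2], [5/6, 5/2, -3/2]] = [[2, -2, -2], [0, -3, 2]].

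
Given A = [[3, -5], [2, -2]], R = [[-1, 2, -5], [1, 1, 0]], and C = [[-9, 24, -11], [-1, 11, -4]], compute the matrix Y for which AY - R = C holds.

AY = C + R = [[-10, 26, -16], [0, 12, -4]].
Since A multiplies Y on the left, Y = A⁻¹(C + R).
det A = 4; the adjugate gives A⁻¹ = [[-1/2, 5/4], [-1/2, 3/4]].
Y = A⁻¹(C + R) = [[5, 2, 3], [5, -4, 5]].

Y = [[5, 2, 3], [5, -4, 5]]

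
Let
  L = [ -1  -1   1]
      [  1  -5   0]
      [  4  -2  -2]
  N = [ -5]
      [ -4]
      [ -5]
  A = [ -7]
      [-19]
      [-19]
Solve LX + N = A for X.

X = [[-5], [2], [-5]]

LX = A − N = [[-2], [-15], [-14]].
L is on the left of X, so left-multiply by L⁻¹: X = L⁻¹(A − N).
L has determinant 6; L⁻¹ = [[5/3, -2/3, 5/6], [1/3, -1/3, 1/6], [3, -1, 1]].
X = L⁻¹(A − N) = [[-5], [2], [-5]].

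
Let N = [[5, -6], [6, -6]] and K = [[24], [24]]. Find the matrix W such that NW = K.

N is on the left of W, so left-multiply by N⁻¹: W = N⁻¹K.
N has determinant 6; N⁻¹ = [[-1, 1], [-1, 5/6]].
W = N⁻¹K = [[-1, 1], [-1, 5/6]] · [[24], [24]] = [[0], [-4]].

W = [[0], [-4]]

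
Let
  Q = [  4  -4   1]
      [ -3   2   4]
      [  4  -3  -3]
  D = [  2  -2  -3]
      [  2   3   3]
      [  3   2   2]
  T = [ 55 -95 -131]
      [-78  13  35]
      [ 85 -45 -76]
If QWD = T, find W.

Left-multiply by Q⁻¹ and right-multiply by D⁻¹: W = Q⁻¹TD⁻¹.
Q has determinant -3; Q⁻¹ = [[-2, 5, 6], [-7/3, 16/3, 19/3], [-1/3, 4/3, 4/3]].
det D = 5, so D⁻¹ = [[0, -2/5, 3/5], [1, 13/5, -12/5], [-1, -2, 2]].
Q⁻¹T = [[10, -15, -19], [-6, 6, 11], [-9, -11, -11]].
W = (Q⁻¹T)D⁻¹ = [[4, -5, 4], [-5, -4, 4], [0, -3, -1]].

W = [[4, -5, 4], [-5, -4, 4], [0, -3, -1]]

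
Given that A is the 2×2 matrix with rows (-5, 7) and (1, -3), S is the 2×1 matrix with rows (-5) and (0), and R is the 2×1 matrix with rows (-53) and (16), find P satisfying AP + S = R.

AP = R − S = [[-48], [16]].
A is on the left of P, so left-multiply by A⁻¹: P = A⁻¹(R − S).
det A = 8; the adjugate gives A⁻¹ = [[-3/8, -7/8], [-1/8, -5/8]].
P = A⁻¹(R − S) = [[4], [-4]].

P = [[4], [-4]]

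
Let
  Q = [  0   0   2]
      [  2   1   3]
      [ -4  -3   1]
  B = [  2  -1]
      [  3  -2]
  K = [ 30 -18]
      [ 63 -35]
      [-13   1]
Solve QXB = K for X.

X = Q⁻¹KB⁻¹ (apply Q⁻¹ on the left and B⁻¹ on the right).
Q has determinant -4; Q⁻¹ = [[-5/2, 3/2, 1/2], [7/2, -2, -1], [1/2, 0, 0]].
B has determinant -1; B⁻¹ = [[2, -1], [3, -2]].
Q⁻¹K = [[13, -7], [-8, 6], [15, -9]].
X = (Q⁻¹K)B⁻¹ = [[5, 1], [2, -4], [3, 3]].

X = [[5, 1], [2, -4], [3, 3]]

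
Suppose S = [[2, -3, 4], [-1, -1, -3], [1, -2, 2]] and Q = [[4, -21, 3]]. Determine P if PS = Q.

Right-multiplying both sides by S⁻¹ gives P = QS⁻¹.
S has determinant -1; S⁻¹ = [[8, 2, -13], [1, 0, -2], [-3, -1, 5]].
P = QS⁻¹ = [[4, -21, 3]] · [[8, 2, -13], [1, 0, -2], [-3, -1, 5]] = [[2, 5, 5]].

P = [[2, 5, 5]]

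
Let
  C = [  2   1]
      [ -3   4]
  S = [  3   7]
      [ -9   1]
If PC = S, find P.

P = [[3, 1], [-3, 1]]

Right-multiplying both sides by C⁻¹ gives P = SC⁻¹.
det C = 11; the adjugate gives C⁻¹ = [[4/11, -1/11], [3/11, 2/11]].
P = SC⁻¹ = [[3, 7], [-9, 1]] · [[4/11, -1/11], [3/11, 2/11]] = [[3, 1], [-3, 1]].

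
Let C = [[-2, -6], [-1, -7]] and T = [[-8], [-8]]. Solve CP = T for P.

P = [[1], [1]]

Left-multiplying both sides by C⁻¹ gives P = C⁻¹T.
C has determinant 8; C⁻¹ = [[-7/8, 3/4], [1/8, -1/4]].
P = C⁻¹T = [[-7/8, 3/4], [1/8, -1/4]] · [[-8], [-8]] = [[1], [1]].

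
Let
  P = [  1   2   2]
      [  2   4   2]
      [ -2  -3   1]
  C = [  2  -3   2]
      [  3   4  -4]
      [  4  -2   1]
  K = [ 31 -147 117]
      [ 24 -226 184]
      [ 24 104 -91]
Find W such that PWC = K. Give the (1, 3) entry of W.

W = P⁻¹KC⁻¹ (apply P⁻¹ on the left and C⁻¹ on the right).
P has determinant 2; P⁻¹ = [[5, -4, -2], [-3, 5/2, 1], [1, -1/2, 0]].
C has determinant 5; C⁻¹ = [[-4/5, -1/5, 4/5], [-19/5, -6/5, 14/5], [-22/5, -8/5, 17/5]].
P⁻¹K = [[11, -39, 31], [-9, -20, 18], [19, -34, 25]].
W = (P⁻¹K)C⁻¹ = [[3, -5, 5], [4, -3, -2], [4, -3, 5]].

5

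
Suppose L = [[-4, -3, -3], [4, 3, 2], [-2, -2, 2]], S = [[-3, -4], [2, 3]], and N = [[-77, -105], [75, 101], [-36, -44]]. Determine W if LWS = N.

W = L⁻¹NS⁻¹ (apply L⁻¹ on the left and S⁻¹ on the right).
det L = 2, so L⁻¹ = [[5, 6, 3/2], [-6, -7, -2], [-1, -1, 0]].
S has determinant -1; S⁻¹ = [[-3, -4], [2, 3]].
L⁻¹N = [[11, 15], [9, 11], [2, 4]].
W = (L⁻¹N)S⁻¹ = [[-3, 1], [-5, -3], [2, 4]].

W = [[-3, 1], [-5, -3], [2, 4]]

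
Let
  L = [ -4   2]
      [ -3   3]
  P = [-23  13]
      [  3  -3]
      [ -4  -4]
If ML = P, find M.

L is on the right of M, so right-multiply by L⁻¹: M = PL⁻¹.
det L = -6; the adjugate gives L⁻¹ = [[-1/2, 1/3], [-1/2, 2/3]].
M = PL⁻¹ = [[-23, 13], [3, -3], [-4, -4]] · [[-1/2, 1/3], [-1/2, 2/3]] = [[5, 1], [0, -1], [4, -4]].

M = [[5, 1], [0, -1], [4, -4]]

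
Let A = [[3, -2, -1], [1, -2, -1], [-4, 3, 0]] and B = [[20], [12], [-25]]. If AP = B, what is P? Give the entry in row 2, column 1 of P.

-3

Since A multiplies P on the left, P = A⁻¹B.
A has determinant 6; A⁻¹ = [[1/2, -1/2, 0], [2/3, -2/3, 1/3], [-5/6, -1/6, -2/3]].
P = A⁻¹B = [[1/2, -1/2, 0], [2/3, -2/3, 1/3], [-5/6, -1/6, -2/3]] · [[20], [12], [-25]] = [[4], [-3], [-2]].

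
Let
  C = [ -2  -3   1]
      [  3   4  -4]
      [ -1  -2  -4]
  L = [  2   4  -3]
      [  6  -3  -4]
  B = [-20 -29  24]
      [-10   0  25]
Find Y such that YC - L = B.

YC = B + L = [[-18, -25, 21], [-4, -3, 21]].
Right-multiplying both sides by C⁻¹ gives Y = (B + L)C⁻¹.
C has determinant -2; C⁻¹ = [[12, 7, -4], [-8, -9/2, 5/2], [1, 1/2, -1/2]].
Y = (B + L)C⁻¹ = [[5, -3, -1], [-3, -4, -2]].

Y = [[5, -3, -1], [-3, -4, -2]]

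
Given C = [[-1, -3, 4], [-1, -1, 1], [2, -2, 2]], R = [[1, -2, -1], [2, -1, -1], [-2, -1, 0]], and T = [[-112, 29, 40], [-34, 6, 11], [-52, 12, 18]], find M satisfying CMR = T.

M = C⁻¹TR⁻¹ (apply C⁻¹ on the left and R⁻¹ on the right).
C has determinant 4; C⁻¹ = [[0, -1/2, 1/4], [1, -5/2, -3/4], [1, -2, -1/2]].
det R = -1, so R⁻¹ = [[1, -1, -1], [-2, 2, 1], [4, -5, -3]].
C⁻¹T = [[4, 0, -1], [12, 5, -1], [-18, 11, 9]].
M = (C⁻¹T)R⁻¹ = [[0, 1, -1], [-2, 3, -4], [-4, -5, 2]].

M = [[0, 1, -1], [-2, 3, -4], [-4, -5, 2]]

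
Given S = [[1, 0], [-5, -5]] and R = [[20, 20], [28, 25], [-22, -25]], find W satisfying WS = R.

S is on the right of W, so right-multiply by S⁻¹: W = RS⁻¹.
S has determinant -5; S⁻¹ = [[1, 0], [-1, -1/5]].
W = RS⁻¹ = [[20, 20], [28, 25], [-22, -25]] · [[1, 0], [-1, -1/5]] = [[0, -4], [3, -5], [3, 5]].

W = [[0, -4], [3, -5], [3, 5]]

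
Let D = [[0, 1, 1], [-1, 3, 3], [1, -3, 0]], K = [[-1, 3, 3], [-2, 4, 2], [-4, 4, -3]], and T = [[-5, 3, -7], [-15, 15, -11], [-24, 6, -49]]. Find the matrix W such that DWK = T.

Left-multiply by D⁻¹ and right-multiply by K⁻¹: W = D⁻¹TK⁻¹.
D has determinant 3; D⁻¹ = [[3, -1, 0], [1, -1/3, -1/3], [0, 1/3, 1/3]].
K has determinant 2; K⁻¹ = [[-10, 21/2, -3], [-7, 15/2, -2], [4, -4, 1]].
D⁻¹T = [[0, -6, -10], [8, -4, 13], [-13, 7, -20]].
W = (D⁻¹T)K⁻¹ = [[2, -5, 2], [0, 2, -3], [1, -4, 5]].

W = [[2, -5, 2], [0, 2, -3], [1, -4, 5]]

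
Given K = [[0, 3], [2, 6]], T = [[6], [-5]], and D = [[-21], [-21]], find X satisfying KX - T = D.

KX = D + T = [[-15], [-26]].
K is on the left of X, so left-multiply by K⁻¹: X = K⁻¹(D + T).
det K = -6; the adjugate gives K⁻¹ = [[-1, 1/2], [1/3, 0]].
X = K⁻¹(D + T) = [[2], [-5]].

X = [[2], [-5]]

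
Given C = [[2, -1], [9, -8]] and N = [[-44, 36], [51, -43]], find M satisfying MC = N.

Since C sits to the right of M, M = NC⁻¹.
det C = -7; the adjugate gives C⁻¹ = [[8/7, -1/7], [9/7, -2/7]].
M = NC⁻¹ = [[-44, 36], [51, -43]] · [[8/7, -1/7], [9/7, -2/7]] = [[-4, -4], [3, 5]].

M = [[-4, -4], [3, 5]]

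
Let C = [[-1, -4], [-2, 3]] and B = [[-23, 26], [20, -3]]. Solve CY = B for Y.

Y = [[-1, -6], [6, -5]]

Left-multiplying both sides by C⁻¹ gives Y = C⁻¹B.
C has determinant -11; C⁻¹ = [[-3/11, -4/11], [-2/11, 1/11]].
Y = C⁻¹B = [[-3/11, -4/11], [-2/11, 1/11]] · [[-23, 26], [20, -3]] = [[-1, -6], [6, -5]].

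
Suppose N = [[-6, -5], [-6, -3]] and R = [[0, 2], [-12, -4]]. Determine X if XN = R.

N is on the right of X, so right-multiply by N⁻¹: X = RN⁻¹.
det N = -12, so N⁻¹ = [[1/4, -5/12], [-1/2, 1/2]].
X = RN⁻¹ = [[0, 2], [-12, -4]] · [[1/4, -5/12], [-1/2, 1/2]] = [[-1, 1], [-1, 3]].

X = [[-1, 1], [-1, 3]]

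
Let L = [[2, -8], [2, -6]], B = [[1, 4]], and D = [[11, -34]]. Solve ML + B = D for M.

M = [[4, 1]]

ML = D − B = [[10, -38]].
Since L sits to the right of M, M = (D − B)L⁻¹.
L has determinant 4; L⁻¹ = [[-3/2, 2], [-1/2, 1/2]].
M = (D − B)L⁻¹ = [[4, 1]].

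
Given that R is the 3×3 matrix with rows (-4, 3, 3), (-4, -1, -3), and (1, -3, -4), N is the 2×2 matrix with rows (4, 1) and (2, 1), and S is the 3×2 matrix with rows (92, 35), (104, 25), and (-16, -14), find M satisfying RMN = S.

M = [[-5, -3], [-1, -1], [-2, 5]]

Left-multiply by R⁻¹ and right-multiply by N⁻¹: M = R⁻¹SN⁻¹.
R has determinant 2; R⁻¹ = [[-5/2, 3/2, -3], [-19/2, 13/2, -12], [13/2, -9/2, 8]].
det N = 2; the adjugate gives N⁻¹ = [[1/2, -1/2], [-1, 2]].
R⁻¹S = [[-26, -8], [-6, -2], [2, 3]].
M = (R⁻¹S)N⁻¹ = [[-5, -3], [-1, -1], [-2, 5]].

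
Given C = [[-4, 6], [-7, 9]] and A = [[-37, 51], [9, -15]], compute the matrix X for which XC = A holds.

X = [[4, 3], [-4, 1]]

C is on the right of X, so right-multiply by C⁻¹: X = AC⁻¹.
det C = 6, so C⁻¹ = [[3/2, -1], [7/6, -2/3]].
X = AC⁻¹ = [[-37, 51], [9, -15]] · [[3/2, -1], [7/6, -2/3]] = [[4, 3], [-4, 1]].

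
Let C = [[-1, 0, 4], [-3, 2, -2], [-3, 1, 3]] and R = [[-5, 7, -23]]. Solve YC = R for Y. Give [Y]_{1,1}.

Right-multiplying both sides by C⁻¹ gives Y = RC⁻¹.
det C = 4, so C⁻¹ = [[2, 1, -2], [15/4, 9/4, -7/2], [3/4, 1/4, -1/2]].
Y = RC⁻¹ = [[-5, 7, -23]] · [[2, 1, -2], [15/4, 9/4, -7/2], [3/4, 1/4, -1/2]] = [[-1, 5, -3]].

-1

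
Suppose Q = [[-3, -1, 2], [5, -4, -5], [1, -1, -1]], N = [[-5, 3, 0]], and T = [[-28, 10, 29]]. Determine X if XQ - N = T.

XQ = T + N = [[-33, 13, 29]].
Q is on the right of X, so right-multiply by Q⁻¹: X = (T + N)Q⁻¹.
det Q = 1, so Q⁻¹ = [[-1, -3, 13], [0, 1, -5], [-1, -4, 17]].
X = (T + N)Q⁻¹ = [[4, -4, -1]].

X = [[4, -4, -1]]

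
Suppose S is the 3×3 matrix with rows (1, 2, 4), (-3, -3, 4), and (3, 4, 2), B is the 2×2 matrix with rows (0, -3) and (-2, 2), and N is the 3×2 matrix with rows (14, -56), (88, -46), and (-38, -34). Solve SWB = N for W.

W = [[2, 3], [4, 5], [1, -5]]

W = S⁻¹NB⁻¹ (apply S⁻¹ on the left and B⁻¹ on the right).
S has determinant 2; S⁻¹ = [[-11, 6, 10], [9, -5, -8], [-3/2, 1, 3/2]].
B has determinant -6; B⁻¹ = [[-1/3, -1/2], [-1/3, 0]].
S⁻¹N = [[-6, 0], [-10, -2], [10, -13]].
W = (S⁻¹N)B⁻¹ = [[2, 3], [4, 5], [1, -5]].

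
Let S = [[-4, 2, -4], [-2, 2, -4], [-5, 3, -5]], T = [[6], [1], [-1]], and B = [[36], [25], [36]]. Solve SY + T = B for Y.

Y = [[-3], [-1], [-5]]

SY = B − T = [[30], [24], [37]].
Left-multiplying both sides by S⁻¹ gives Y = S⁻¹(B − T).
det S = -4, so S⁻¹ = [[-1/2, 1/2, 0], [-5/2, 0, 2], [-1, -1/2, 1]].
Y = S⁻¹(B − T) = [[-3], [-1], [-5]].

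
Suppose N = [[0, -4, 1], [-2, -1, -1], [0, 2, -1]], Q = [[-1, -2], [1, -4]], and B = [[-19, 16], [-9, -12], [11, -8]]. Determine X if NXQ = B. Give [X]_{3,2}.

X = N⁻¹BQ⁻¹ (apply N⁻¹ on the left and Q⁻¹ on the right).
det N = 4, so N⁻¹ = [[3/4, -1/2, 5/4], [-1/2, 0, -1/2], [-1, 0, -2]].
det Q = 6, so Q⁻¹ = [[-2/3, 1/3], [-1/6, -1/6]].
N⁻¹B = [[4, 8], [4, -4], [-3, 0]].
X = (N⁻¹B)Q⁻¹ = [[-4, 0], [-2, 2], [2, -1]].

-1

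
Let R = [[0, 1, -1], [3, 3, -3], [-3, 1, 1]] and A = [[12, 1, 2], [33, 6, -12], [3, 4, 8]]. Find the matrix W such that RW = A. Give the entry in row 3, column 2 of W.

3

R is on the left of W, so left-multiply by R⁻¹: W = R⁻¹A.
det R = -6, so R⁻¹ = [[-1, 1/3, 0], [-1, 1/2, 1/2], [-2, 1/2, 1/2]].
W = R⁻¹A = [[-1, 1/3, 0], [-1, 1/2, 1/2], [-2, 1/2, 1/2]] · [[12, 1, 2], [33, 6, -12], [3, 4, 8]] = [[-1, 1, -6], [6, 4, -4], [-6, 3, -6]].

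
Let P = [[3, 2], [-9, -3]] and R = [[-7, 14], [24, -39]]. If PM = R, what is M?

Left-multiplying both sides by P⁻¹ gives M = P⁻¹R.
P has determinant 9; P⁻¹ = [[-1/3, -2/9], [1, 1/3]].
M = P⁻¹R = [[-1/3, -2/9], [1, 1/3]] · [[-7, 14], [24, -39]] = [[-3, 4], [1, 1]].

M = [[-3, 4], [1, 1]]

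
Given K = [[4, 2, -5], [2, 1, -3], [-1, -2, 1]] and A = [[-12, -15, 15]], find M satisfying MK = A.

M = [[0, -3, 6]]

K is on the right of M, so right-multiply by K⁻¹: M = AK⁻¹.
K has determinant -3; K⁻¹ = [[5/3, -8/3, 1/3], [-1/3, 1/3, -2/3], [1, -2, 0]].
M = AK⁻¹ = [[-12, -15, 15]] · [[5/3, -8/3, 1/3], [-1/3, 1/3, -2/3], [1, -2, 0]] = [[0, -3, 6]].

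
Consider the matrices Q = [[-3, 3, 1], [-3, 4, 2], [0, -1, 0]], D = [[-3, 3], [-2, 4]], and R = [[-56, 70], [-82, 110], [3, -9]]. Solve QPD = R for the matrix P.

P = Q⁻¹RD⁻¹ (apply Q⁻¹ on the left and D⁻¹ on the right).
Q has determinant -3; Q⁻¹ = [[-2/3, 1/3, -2/3], [0, 0, -1], [-1, 1, 1]].
D has determinant -6; D⁻¹ = [[-2/3, 1/2], [-1/3, 1/2]].
Q⁻¹R = [[8, -4], [-3, 9], [-23, 31]].
P = (Q⁻¹R)D⁻¹ = [[-4, 2], [-1, 3], [5, 4]].

P = [[-4, 2], [-1, 3], [5, 4]]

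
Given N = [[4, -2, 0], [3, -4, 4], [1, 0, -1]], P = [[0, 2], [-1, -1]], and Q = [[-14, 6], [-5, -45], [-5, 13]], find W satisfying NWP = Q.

W = N⁻¹QP⁻¹ (apply N⁻¹ on the left and P⁻¹ on the right).
N has determinant 2; N⁻¹ = [[2, -1, -4], [7/2, -2, -8], [2, -1, -5]].
det P = 2, so P⁻¹ = [[-1/2, -1], [1/2, 0]].
N⁻¹Q = [[-3, 5], [1, 7], [2, -8]].
W = (N⁻¹Q)P⁻¹ = [[4, 3], [3, -1], [-5, -2]].

W = [[4, 3], [3, -1], [-5, -2]]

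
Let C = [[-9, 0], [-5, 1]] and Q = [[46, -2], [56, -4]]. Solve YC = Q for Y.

Y = [[-4, -2], [-4, -4]]

Since C sits to the right of Y, Y = QC⁻¹.
det C = -9; the adjugate gives C⁻¹ = [[-1/9, 0], [-5/9, 1]].
Y = QC⁻¹ = [[46, -2], [56, -4]] · [[-1/9, 0], [-5/9, 1]] = [[-4, -2], [-4, -4]].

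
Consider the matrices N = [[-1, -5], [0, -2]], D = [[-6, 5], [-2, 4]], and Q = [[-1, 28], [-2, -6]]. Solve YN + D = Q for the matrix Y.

Y = [[-5, 1], [0, 5]]

YN = Q − D = [[5, 23], [0, -10]].
N is on the right of Y, so right-multiply by N⁻¹: Y = (Q − D)N⁻¹.
N has determinant 2; N⁻¹ = [[-1, 5/2], [0, -1/2]].
Y = (Q − D)N⁻¹ = [[-5, 1], [0, 5]].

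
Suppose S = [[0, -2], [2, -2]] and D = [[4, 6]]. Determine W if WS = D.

Since S sits to the right of W, W = DS⁻¹.
S has determinant 4; S⁻¹ = [[-1/2, 1/2], [-1/2, 0]].
W = DS⁻¹ = [[4, 6]] · [[-1/2, 1/2], [-1/2, 0]] = [[-5, 2]].

W = [[-5, 2]]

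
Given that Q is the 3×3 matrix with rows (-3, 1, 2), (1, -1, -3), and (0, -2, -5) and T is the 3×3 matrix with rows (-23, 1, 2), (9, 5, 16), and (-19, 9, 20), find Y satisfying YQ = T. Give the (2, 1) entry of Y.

-4

Since Q sits to the right of Y, Y = TQ⁻¹.
det Q = 4, so Q⁻¹ = [[-1/4, 1/4, -1/4], [5/4, 15/4, -7/4], [-1/2, -3/2, 1/2]].
Y = TQ⁻¹ = [[-23, 1, 2], [9, 5, 16], [-19, 9, 20]] · [[-1/4, 1/4, -1/4], [5/4, 15/4, -7/4], [-1/2, -3/2, 1/2]] = [[6, -5, 5], [-4, -3, -3], [6, -1, -1]].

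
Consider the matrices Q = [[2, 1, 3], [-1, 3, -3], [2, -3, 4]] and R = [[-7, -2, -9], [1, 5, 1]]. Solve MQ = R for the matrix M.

Right-multiplying both sides by Q⁻¹ gives M = RQ⁻¹.
det Q = -5; the adjugate gives Q⁻¹ = [[-3/5, 13/5, 12/5], [2/5, -2/5, -3/5], [3/5, -8/5, -7/5]].
M = RQ⁻¹ = [[-7, -2, -9], [1, 5, 1]] · [[-3/5, 13/5, 12/5], [2/5, -2/5, -3/5], [3/5, -8/5, -7/5]] = [[-2, -3, -3], [2, -1, -2]].

M = [[-2, -3, -3], [2, -1, -2]]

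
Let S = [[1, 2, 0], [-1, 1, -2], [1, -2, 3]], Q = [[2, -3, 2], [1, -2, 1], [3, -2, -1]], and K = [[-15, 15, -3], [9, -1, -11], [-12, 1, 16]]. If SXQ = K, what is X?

X = [[1, 4, 1], [-2, -2, -2], [0, -3, -4]]

Isolating X: multiply by S⁻¹ from the left and Q⁻¹ from the right, so X = S⁻¹KQ⁻¹.
det S = 1; the adjugate gives S⁻¹ = [[-1, -6, -4], [1, 3, 2], [1, 4, 3]].
det Q = 4; the adjugate gives Q⁻¹ = [[1, -7/4, 1/4], [1, -2, 0], [1, -5/4, -1/4]].
S⁻¹K = [[9, -13, 5], [-12, 14, -4], [-15, 14, 1]].
X = (S⁻¹K)Q⁻¹ = [[1, 4, 1], [-2, -2, -2], [0, -3, -4]].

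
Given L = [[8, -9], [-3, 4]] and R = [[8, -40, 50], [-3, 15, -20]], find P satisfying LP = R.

L is on the left of P, so left-multiply by L⁻¹: P = L⁻¹R.
det L = 5; the adjugate gives L⁻¹ = [[4/5, 9/5], [3/5, 8/5]].
P = L⁻¹R = [[4/5, 9/5], [3/5, 8/5]] · [[8, -40, 50], [-3, 15, -20]] = [[1, -5, 4], [0, 0, -2]].

P = [[1, -5, 4], [0, 0, -2]]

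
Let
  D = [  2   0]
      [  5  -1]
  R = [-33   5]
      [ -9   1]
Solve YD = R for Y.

D is on the right of Y, so right-multiply by D⁻¹: Y = RD⁻¹.
D has determinant -2; D⁻¹ = [[1/2, 0], [5/2, -1]].
Y = RD⁻¹ = [[-33, 5], [-9, 1]] · [[1/2, 0], [5/2, -1]] = [[-4, -5], [-2, -1]].

Y = [[-4, -5], [-2, -1]]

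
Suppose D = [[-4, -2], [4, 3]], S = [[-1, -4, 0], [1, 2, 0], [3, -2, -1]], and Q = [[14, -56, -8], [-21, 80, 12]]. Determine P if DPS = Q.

Left-multiply by D⁻¹ and right-multiply by S⁻¹: P = D⁻¹QS⁻¹.
det D = -4; the adjugate gives D⁻¹ = [[-3/4, -1/2], [1, 1]].
S has determinant -2; S⁻¹ = [[1, 2, 0], [-1/2, -1/2, 0], [4, 7, -1]].
D⁻¹Q = [[0, 2, 0], [-7, 24, 4]].
P = (D⁻¹Q)S⁻¹ = [[-1, -1, 0], [-3, 2, -4]].

P = [[-1, -1, 0], [-3, 2, -4]]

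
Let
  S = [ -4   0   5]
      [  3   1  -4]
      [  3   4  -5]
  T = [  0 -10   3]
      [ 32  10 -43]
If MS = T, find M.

M = [[-3, -2, -2], [-5, 2, 2]]

S is on the right of M, so right-multiply by S⁻¹: M = TS⁻¹.
S has determinant 1; S⁻¹ = [[11, 20, -5], [3, 5, -1], [9, 16, -4]].
M = TS⁻¹ = [[0, -10, 3], [32, 10, -43]] · [[11, 20, -5], [3, 5, -1], [9, 16, -4]] = [[-3, -2, -2], [-5, 2, 2]].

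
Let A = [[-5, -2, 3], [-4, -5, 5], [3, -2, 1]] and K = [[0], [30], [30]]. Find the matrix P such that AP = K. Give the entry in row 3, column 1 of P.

A is on the left of P, so left-multiply by A⁻¹: P = A⁻¹K.
det A = 6; the adjugate gives A⁻¹ = [[5/6, -2/3, 5/6], [19/6, -7/3, 13/6], [23/6, -8/3, 17/6]].
P = A⁻¹K = [[5/6, -2/3, 5/6], [19/6, -7/3, 13/6], [23/6, -8/3, 17/6]] · [[0], [30], [30]] = [[5], [-5], [5]].

5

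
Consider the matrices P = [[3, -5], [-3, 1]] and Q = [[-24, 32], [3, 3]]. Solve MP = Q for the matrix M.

M = [[-6, 2], [-1, -2]]

Since P sits to the right of M, M = QP⁻¹.
det P = -12, so P⁻¹ = [[-1/12, -5/12], [-1/4, -1/4]].
M = QP⁻¹ = [[-24, 32], [3, 3]] · [[-1/12, -5/12], [-1/4, -1/4]] = [[-6, 2], [-1, -2]].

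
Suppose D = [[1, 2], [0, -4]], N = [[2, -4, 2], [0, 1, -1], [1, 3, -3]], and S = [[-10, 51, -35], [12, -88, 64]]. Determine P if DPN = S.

P = [[-2, -1, 0], [-3, 1, 3]]

Isolating P: multiply by D⁻¹ from the left and N⁻¹ from the right, so P = D⁻¹SN⁻¹.
det D = -4, so D⁻¹ = [[1, 1/2], [0, -1/4]].
det N = 2, so N⁻¹ = [[0, -3, 1], [-1/2, -4, 1], [-1/2, -5, 1]].
D⁻¹S = [[-4, 7, -3], [-3, 22, -16]].
P = (D⁻¹S)N⁻¹ = [[-2, -1, 0], [-3, 1, 3]].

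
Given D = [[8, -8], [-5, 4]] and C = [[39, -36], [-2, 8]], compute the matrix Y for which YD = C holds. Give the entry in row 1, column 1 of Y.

3

D is on the right of Y, so right-multiply by D⁻¹: Y = CD⁻¹.
D has determinant -8; D⁻¹ = [[-1/2, -1], [-5/8, -1]].
Y = CD⁻¹ = [[39, -36], [-2, 8]] · [[-1/2, -1], [-5/8, -1]] = [[3, -3], [-4, -6]].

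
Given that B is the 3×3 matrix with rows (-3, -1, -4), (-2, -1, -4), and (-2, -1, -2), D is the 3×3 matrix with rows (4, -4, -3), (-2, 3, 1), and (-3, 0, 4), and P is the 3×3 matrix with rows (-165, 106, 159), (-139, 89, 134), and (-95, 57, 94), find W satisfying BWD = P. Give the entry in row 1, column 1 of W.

2

Isolating W: multiply by B⁻¹ from the left and D⁻¹ from the right, so W = B⁻¹PD⁻¹.
B has determinant 2; B⁻¹ = [[-1, 1, 0], [2, -1, -2], [0, -1/2, 1/2]].
det D = 1, so D⁻¹ = [[12, 16, 5], [5, 7, 2], [9, 12, 4]].
B⁻¹P = [[26, -17, -25], [-1, 9, -4], [22, -16, -20]].
W = (B⁻¹P)D⁻¹ = [[2, -3, -4], [-3, -1, -3], [4, 0, -2]].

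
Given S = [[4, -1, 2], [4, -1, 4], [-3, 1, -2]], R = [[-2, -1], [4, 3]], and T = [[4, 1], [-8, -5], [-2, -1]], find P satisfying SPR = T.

Left-multiply by S⁻¹ and right-multiply by R⁻¹: P = S⁻¹TR⁻¹.
det S = -2; the adjugate gives S⁻¹ = [[1, 0, 1], [2, 1, 4], [-1/2, 1/2, 0]].
det R = -2; the adjugate gives R⁻¹ = [[-3/2, -1/2], [2, 1]].
S⁻¹T = [[2, 0], [-8, -7], [-6, -3]].
P = (S⁻¹T)R⁻¹ = [[-3, -1], [-2, -3], [3, 0]].

P = [[-3, -1], [-2, -3], [3, 0]]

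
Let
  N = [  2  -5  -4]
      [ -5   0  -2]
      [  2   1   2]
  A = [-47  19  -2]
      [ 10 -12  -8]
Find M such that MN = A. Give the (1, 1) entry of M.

-5

Right-multiplying both sides by N⁻¹ gives M = AN⁻¹.
det N = -6, so N⁻¹ = [[-1/3, -1, -5/3], [-1, -2, -4], [5/6, 2, 25/6]].
M = AN⁻¹ = [[-47, 19, -2], [10, -12, -8]] · [[-1/3, -1, -5/3], [-1, -2, -4], [5/6, 2, 25/6]] = [[-5, 5, -6], [2, -2, -2]].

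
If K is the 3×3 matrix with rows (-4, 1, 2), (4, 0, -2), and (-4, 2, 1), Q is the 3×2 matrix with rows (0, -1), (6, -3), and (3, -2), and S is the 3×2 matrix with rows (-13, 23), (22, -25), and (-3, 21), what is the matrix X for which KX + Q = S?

KX = S − Q = [[-13, 24], [16, -22], [-6, 23]].
K is on the left of X, so left-multiply by K⁻¹: X = K⁻¹(S − Q).
det K = 4; the adjugate gives K⁻¹ = [[1, 3/4, -1/2], [1, 1, 0], [2, 1, -1]].
X = K⁻¹(S − Q) = [[2, -4], [3, 2], [-4, 3]].

X = [[2, -4], [3, 2], [-4, 3]]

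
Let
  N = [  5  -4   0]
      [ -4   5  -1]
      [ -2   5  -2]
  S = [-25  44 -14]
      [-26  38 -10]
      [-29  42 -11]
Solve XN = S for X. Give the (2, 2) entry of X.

2

Right-multiplying both sides by N⁻¹ gives X = SN⁻¹.
det N = -1; the adjugate gives N⁻¹ = [[5, 8, -4], [6, 10, -5], [10, 17, -9]].
X = SN⁻¹ = [[-25, 44, -14], [-26, 38, -10], [-29, 42, -11]] · [[5, 8, -4], [6, 10, -5], [10, 17, -9]] = [[-1, 2, 6], [-2, 2, 4], [-3, 1, 5]].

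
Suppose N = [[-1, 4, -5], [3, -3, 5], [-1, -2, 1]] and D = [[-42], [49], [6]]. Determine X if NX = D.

X = [[5], [-3], [5]]

Left-multiplying both sides by N⁻¹ gives X = N⁻¹D.
det N = 6, so N⁻¹ = [[7/6, 1, 5/6], [-4/3, -1, -5/3], [-3/2, -1, -3/2]].
X = N⁻¹D = [[7/6, 1, 5/6], [-4/3, -1, -5/3], [-3/2, -1, -3/2]] · [[-42], [49], [6]] = [[5], [-3], [5]].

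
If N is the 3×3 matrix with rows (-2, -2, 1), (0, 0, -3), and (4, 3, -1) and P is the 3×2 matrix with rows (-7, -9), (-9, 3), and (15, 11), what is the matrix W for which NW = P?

W = [[3, -2], [2, 6], [3, -1]]

Left-multiplying both sides by N⁻¹ gives W = N⁻¹P.
N has determinant 6; N⁻¹ = [[3/2, 1/6, 1], [-2, -1/3, -1], [0, -1/3, 0]].
W = N⁻¹P = [[3/2, 1/6, 1], [-2, -1/3, -1], [0, -1/3, 0]] · [[-7, -9], [-9, 3], [15, 11]] = [[3, -2], [2, 6], [3, -1]].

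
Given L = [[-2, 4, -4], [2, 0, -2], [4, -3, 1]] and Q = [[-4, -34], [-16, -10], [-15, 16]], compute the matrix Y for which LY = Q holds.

Y = [[-4, 1], [1, -2], [4, 6]]

L is on the left of Y, so left-multiply by L⁻¹: Y = L⁻¹Q.
L has determinant -4; L⁻¹ = [[3/2, -2, 2], [5/2, -7/2, 3], [3/2, -5/2, 2]].
Y = L⁻¹Q = [[3/2, -2, 2], [5/2, -7/2, 3], [3/2, -5/2, 2]] · [[-4, -34], [-16, -10], [-15, 16]] = [[-4, 1], [1, -2], [4, 6]].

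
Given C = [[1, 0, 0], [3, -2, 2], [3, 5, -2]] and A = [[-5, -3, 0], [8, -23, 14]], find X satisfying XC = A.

Since C sits to the right of X, X = AC⁻¹.
C has determinant -6; C⁻¹ = [[1, 0, 0], [-2, 1/3, 1/3], [-7/2, 5/6, 1/3]].
X = AC⁻¹ = [[-5, -3, 0], [8, -23, 14]] · [[1, 0, 0], [-2, 1/3, 1/3], [-7/2, 5/6, 1/3]] = [[1, -1, -1], [5, 4, -3]].

X = [[1, -1, -1], [5, 4, -3]]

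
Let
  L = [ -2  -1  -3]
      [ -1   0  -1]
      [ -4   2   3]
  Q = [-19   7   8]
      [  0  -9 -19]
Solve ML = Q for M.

L is on the right of M, so right-multiply by L⁻¹: M = QL⁻¹.
det L = -5; the adjugate gives L⁻¹ = [[-2/5, 3/5, -1/5], [-7/5, 18/5, -1/5], [2/5, -8/5, 1/5]].
M = QL⁻¹ = [[-19, 7, 8], [0, -9, -19]] · [[-2/5, 3/5, -1/5], [-7/5, 18/5, -1/5], [2/5, -8/5, 1/5]] = [[1, 1, 4], [5, -2, -2]].

M = [[1, 1, 4], [5, -2, -2]]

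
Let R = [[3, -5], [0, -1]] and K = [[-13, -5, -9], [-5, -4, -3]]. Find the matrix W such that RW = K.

Left-multiplying both sides by R⁻¹ gives W = R⁻¹K.
det R = -3, so R⁻¹ = [[1/3, -5/3], [0, -1]].
W = R⁻¹K = [[1/3, -5/3], [0, -1]] · [[-13, -5, -9], [-5, -4, -3]] = [[4, 5, 2], [5, 4, 3]].

W = [[4, 5, 2], [5, 4, 3]]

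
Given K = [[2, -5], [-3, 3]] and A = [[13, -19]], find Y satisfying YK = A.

Since K sits to the right of Y, Y = AK⁻¹.
K has determinant -9; K⁻¹ = [[-1/3, -5/9], [-1/3, -2/9]].
Y = AK⁻¹ = [[13, -19]] · [[-1/3, -5/9], [-1/3, -2/9]] = [[2, -3]].

Y = [[2, -3]]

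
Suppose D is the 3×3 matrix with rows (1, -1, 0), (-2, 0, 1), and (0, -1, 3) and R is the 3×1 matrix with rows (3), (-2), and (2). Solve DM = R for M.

M = [[1], [-2], [0]]

Since D multiplies M on the left, M = D⁻¹R.
D has determinant -5; D⁻¹ = [[-1/5, -3/5, 1/5], [-6/5, -3/5, 1/5], [-2/5, -1/5, 2/5]].
M = D⁻¹R = [[-1/5, -3/5, 1/5], [-6/5, -3/5, 1/5], [-2/5, -1/5, 2/5]] · [[3], [-2], [2]] = [[1], [-2], [0]].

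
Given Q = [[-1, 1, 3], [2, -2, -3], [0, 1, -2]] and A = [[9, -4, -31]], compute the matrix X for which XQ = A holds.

Q is on the right of X, so right-multiply by Q⁻¹: X = AQ⁻¹.
det Q = 3, so Q⁻¹ = [[7/3, 5/3, 1], [4/3, 2/3, 1], [2/3, 1/3, 0]].
X = AQ⁻¹ = [[9, -4, -31]] · [[7/3, 5/3, 1], [4/3, 2/3, 1], [2/3, 1/3, 0]] = [[-5, 2, 5]].

X = [[-5, 2, 5]]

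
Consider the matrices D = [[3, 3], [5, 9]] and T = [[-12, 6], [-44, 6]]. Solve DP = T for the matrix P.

P = [[2, 3], [-6, -1]]

D is on the left of P, so left-multiply by D⁻¹: P = D⁻¹T.
D has determinant 12; D⁻¹ = [[3/4, -1/4], [-5/12, 1/4]].
P = D⁻¹T = [[3/4, -1/4], [-5/12, 1/4]] · [[-12, 6], [-44, 6]] = [[2, 3], [-6, -1]].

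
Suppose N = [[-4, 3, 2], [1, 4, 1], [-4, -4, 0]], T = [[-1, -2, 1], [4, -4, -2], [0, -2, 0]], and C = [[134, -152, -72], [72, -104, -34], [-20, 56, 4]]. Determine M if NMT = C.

M = N⁻¹CT⁻¹ (apply N⁻¹ on the left and T⁻¹ on the right).
det N = -4; the adjugate gives N⁻¹ = [[-1, 2, 5/4], [1, -2, -3/2], [-3, 7, 19/4]].
T has determinant -4; T⁻¹ = [[1, 1/2, -2], [0, 0, -1/2], [2, 1/2, -3]].
N⁻¹C = [[-15, 14, 9], [20, -28, -10], [7, -6, -3]].
M = (N⁻¹C)T⁻¹ = [[3, -3, -4], [0, 5, 4], [1, 2, -2]].

M = [[3, -3, -4], [0, 5, 4], [1, 2, -2]]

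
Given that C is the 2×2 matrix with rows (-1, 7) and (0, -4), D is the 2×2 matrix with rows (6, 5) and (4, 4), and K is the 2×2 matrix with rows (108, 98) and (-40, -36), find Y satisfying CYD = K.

Y = [[-3, -5], [1, 1]]

Y = C⁻¹KD⁻¹ (apply C⁻¹ on the left and D⁻¹ on the right).
det C = 4, so C⁻¹ = [[-1, -7/4], [0, -1/4]].
det D = 4, so D⁻¹ = [[1, -5/4], [-1, 3/2]].
C⁻¹K = [[-38, -35], [10, 9]].
Y = (C⁻¹K)D⁻¹ = [[-3, -5], [1, 1]].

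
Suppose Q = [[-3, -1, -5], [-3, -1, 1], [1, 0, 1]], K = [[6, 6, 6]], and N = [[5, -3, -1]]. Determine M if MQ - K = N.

M = [[-1, -2, 2]]

MQ = N + K = [[11, 3, 5]].
Right-multiplying both sides by Q⁻¹ gives M = (N + K)Q⁻¹.
Q has determinant -6; Q⁻¹ = [[1/6, -1/6, 1], [-2/3, -1/3, -3], [-1/6, 1/6, 0]].
M = (N + K)Q⁻¹ = [[-1, -2, 2]].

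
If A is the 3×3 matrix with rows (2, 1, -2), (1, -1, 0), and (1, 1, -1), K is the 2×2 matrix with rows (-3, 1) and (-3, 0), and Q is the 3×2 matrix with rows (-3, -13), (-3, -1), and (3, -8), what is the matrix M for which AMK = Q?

M = [[-4, 2], [-3, 0], [1, -5]]

Left-multiply by A⁻¹ and right-multiply by K⁻¹: M = A⁻¹QK⁻¹.
det A = -1, so A⁻¹ = [[-1, 1, 2], [-1, 0, 2], [-2, 1, 3]].
det K = 3; the adjugate gives K⁻¹ = [[0, -1/3], [1, -1]].
A⁻¹Q = [[6, -4], [9, -3], [12, 1]].
M = (A⁻¹Q)K⁻¹ = [[-4, 2], [-3, 0], [1, -5]].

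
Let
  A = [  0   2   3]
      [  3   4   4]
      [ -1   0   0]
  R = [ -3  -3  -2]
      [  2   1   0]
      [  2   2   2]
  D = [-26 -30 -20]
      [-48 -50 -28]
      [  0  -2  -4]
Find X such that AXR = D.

X = [[0, -2, 2], [4, 2, -1], [2, 0, 2]]

Isolating X: multiply by A⁻¹ from the left and R⁻¹ from the right, so X = A⁻¹DR⁻¹.
det A = 4, so A⁻¹ = [[0, 0, -1], [-1, 3/4, 9/4], [1, -1/2, -3/2]].
det R = 2; the adjugate gives R⁻¹ = [[1, 1, 1], [-2, -1, -2], [1, 0, 3/2]].
A⁻¹D = [[0, 2, 4], [-10, -12, -10], [-2, -2, 0]].
X = (A⁻¹D)R⁻¹ = [[0, -2, 2], [4, 2, -1], [2, 0, 2]].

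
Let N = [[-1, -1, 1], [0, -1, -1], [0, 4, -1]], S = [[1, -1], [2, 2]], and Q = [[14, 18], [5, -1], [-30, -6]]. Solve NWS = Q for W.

W = [[5, -5], [-3, -2], [0, 1]]

Left-multiply by N⁻¹ and right-multiply by S⁻¹: W = N⁻¹QS⁻¹.
det N = -5; the adjugate gives N⁻¹ = [[-1, -3/5, -2/5], [0, -1/5, 1/5], [0, -4/5, -1/5]].
det S = 4, so S⁻¹ = [[1/2, 1/4], [-1/2, 1/4]].
N⁻¹Q = [[-5, -15], [-7, -1], [2, 2]].
W = (N⁻¹Q)S⁻¹ = [[5, -5], [-3, -2], [0, 1]].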